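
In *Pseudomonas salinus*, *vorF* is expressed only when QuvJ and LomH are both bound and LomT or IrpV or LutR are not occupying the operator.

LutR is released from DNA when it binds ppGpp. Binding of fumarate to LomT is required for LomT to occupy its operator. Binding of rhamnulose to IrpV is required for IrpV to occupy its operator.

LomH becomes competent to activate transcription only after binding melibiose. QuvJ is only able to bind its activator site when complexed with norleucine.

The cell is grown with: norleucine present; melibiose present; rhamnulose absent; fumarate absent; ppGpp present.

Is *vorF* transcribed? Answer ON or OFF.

ON

Fumarate is absent, so LomT is inactive.
Rhamnulose is absent, so IrpV is inactive.
Norleucine is present, so QuvJ is active.
Melibiose is present, so LomH is active.
ppGpp is present, so LutR is inactive.
No repressor is bound and QuvJ and LomH are active, so *vorF* is transcribed.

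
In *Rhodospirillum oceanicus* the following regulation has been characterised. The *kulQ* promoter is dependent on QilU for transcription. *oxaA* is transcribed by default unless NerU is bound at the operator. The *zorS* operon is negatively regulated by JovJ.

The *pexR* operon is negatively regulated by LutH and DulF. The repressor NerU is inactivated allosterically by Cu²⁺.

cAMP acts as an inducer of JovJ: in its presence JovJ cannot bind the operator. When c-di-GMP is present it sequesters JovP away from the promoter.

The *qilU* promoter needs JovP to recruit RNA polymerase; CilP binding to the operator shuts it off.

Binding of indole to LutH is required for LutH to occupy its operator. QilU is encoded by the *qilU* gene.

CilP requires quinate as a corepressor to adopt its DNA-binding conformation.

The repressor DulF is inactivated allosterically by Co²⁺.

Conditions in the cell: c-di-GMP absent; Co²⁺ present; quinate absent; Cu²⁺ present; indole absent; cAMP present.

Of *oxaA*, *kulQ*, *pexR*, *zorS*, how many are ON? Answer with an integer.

Cu²⁺ is present, so NerU is inactive.
With no repressor bound, *oxaA* is transcribed.
→ *oxaA* is ON.
Quinate is absent, so CilP is inactive.
c-di-GMP is absent, so JovP is active.
No repressor is bound and JovP is active, so *qilU* is transcribed.
So QilU is produced and active.
No repressor is bound and QilU is active, so *kulQ* is transcribed.
→ *kulQ* is ON.
Indole is absent, so LutH is inactive.
Co²⁺ is present, so DulF is inactive.
With no repressor bound, *pexR* is transcribed.
→ *pexR* is ON.
cAMP is present, so JovJ is inactive.
With no repressor bound, *zorS* is transcribed.
→ *zorS* is ON.
4 of the 4 genes are transcribed.

4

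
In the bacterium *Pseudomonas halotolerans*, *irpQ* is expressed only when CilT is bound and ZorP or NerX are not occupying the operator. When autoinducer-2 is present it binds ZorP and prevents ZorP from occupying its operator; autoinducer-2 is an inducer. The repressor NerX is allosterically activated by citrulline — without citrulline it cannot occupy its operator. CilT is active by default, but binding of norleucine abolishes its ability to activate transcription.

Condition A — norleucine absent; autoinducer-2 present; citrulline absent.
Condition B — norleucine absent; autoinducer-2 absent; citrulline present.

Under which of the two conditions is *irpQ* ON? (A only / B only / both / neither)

Condition A:
Norleucine is absent, so CilT is active.
Autoinducer-2 is present, so ZorP is inactive.
Citrulline is absent, so NerX is inactive.
No repressor is bound and CilT is active, so *irpQ* is transcribed.
→ *irpQ* is ON in A.
Condition B:
Norleucine is absent, so CilT is active.
Autoinducer-2 is absent, so ZorP is active.
Citrulline is present, so NerX is active.
With repressor ZorP bound, *irpQ* is not transcribed.
→ *irpQ* is OFF in B.

A only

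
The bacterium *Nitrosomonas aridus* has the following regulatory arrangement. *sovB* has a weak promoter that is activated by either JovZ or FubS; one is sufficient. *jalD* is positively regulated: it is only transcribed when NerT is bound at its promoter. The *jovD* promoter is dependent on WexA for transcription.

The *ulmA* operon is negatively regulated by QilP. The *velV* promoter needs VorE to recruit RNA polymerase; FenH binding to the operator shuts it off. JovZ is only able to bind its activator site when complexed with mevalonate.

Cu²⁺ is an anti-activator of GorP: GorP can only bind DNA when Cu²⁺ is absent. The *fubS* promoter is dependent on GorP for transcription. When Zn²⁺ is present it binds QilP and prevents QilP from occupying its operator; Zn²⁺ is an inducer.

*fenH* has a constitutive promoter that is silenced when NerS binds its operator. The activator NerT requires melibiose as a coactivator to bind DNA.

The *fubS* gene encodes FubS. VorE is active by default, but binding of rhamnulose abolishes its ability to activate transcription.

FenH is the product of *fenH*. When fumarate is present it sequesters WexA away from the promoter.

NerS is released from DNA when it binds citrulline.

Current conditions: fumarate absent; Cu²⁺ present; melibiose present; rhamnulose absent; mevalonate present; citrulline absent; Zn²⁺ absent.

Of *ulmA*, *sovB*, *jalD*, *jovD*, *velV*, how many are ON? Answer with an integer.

Zn²⁺ is absent, so QilP is active.
With repressor QilP bound, *ulmA* is not transcribed.
→ *ulmA* is OFF.
Mevalonate is present, so JovZ is active.
Cu²⁺ is present, so GorP is inactive.
Required activator GorP is absent, so *fubS* is not transcribed.
So FubS is not produced.
Activator JovZ is present, so *sovB* is transcribed.
→ *sovB* is ON.
Melibiose is present, so NerT is active.
No repressor is bound and NerT is active, so *jalD* is transcribed.
→ *jalD* is ON.
Fumarate is absent, so WexA is active.
No repressor is bound and WexA is active, so *jovD* is transcribed.
→ *jovD* is ON.
Citrulline is absent, so NerS is active.
With repressor NerS bound, *fenH* is not transcribed.
So FenH is not produced.
Rhamnulose is absent, so VorE is active.
No repressor is bound and VorE is active, so *velV* is transcribed.
→ *velV* is ON.
4 of the 5 genes are transcribed.

4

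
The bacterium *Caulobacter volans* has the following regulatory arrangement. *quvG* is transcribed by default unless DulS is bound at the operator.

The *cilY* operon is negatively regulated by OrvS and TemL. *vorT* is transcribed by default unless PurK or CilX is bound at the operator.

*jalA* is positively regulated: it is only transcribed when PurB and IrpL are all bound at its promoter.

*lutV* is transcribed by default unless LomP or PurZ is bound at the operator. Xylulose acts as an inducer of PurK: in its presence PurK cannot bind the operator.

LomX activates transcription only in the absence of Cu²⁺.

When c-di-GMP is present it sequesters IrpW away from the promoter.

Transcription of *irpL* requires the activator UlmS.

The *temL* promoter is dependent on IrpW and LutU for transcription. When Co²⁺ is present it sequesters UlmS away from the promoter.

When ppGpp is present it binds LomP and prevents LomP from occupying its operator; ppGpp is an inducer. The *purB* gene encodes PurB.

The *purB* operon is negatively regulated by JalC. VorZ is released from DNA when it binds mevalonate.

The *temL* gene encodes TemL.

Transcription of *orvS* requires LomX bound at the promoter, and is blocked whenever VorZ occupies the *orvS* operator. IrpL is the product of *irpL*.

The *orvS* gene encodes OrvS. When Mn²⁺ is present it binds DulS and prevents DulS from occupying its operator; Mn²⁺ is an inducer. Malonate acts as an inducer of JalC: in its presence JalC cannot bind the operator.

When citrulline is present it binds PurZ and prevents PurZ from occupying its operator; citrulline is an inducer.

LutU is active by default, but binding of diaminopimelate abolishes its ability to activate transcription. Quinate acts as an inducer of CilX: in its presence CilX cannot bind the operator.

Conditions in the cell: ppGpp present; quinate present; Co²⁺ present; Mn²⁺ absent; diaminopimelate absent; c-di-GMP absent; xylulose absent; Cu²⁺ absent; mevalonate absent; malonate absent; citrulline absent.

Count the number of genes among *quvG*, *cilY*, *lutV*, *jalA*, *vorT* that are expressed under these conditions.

0

Mn²⁺ is absent, so DulS is active.
With repressor DulS bound, *quvG* is not transcribed.
→ *quvG* is OFF.
Cu²⁺ is absent, so LomX is active.
Mevalonate is absent, so VorZ is active.
With repressor VorZ bound, *orvS* is not transcribed.
So OrvS is not produced.
c-di-GMP is absent, so IrpW is active.
Diaminopimelate is absent, so LutU is active.
No repressor is bound and IrpW and LutU are active, so *temL* is transcribed.
So TemL is produced and active.
With repressor TemL bound, *cilY* is not transcribed.
→ *cilY* is OFF.
ppGpp is present, so LomP is inactive.
Citrulline is absent, so PurZ is active.
With repressor PurZ bound, *lutV* is not transcribed.
→ *lutV* is OFF.
Malonate is absent, so JalC is active.
With repressor JalC bound, *purB* is not transcribed.
So PurB is not produced.
Co²⁺ is present, so UlmS is inactive.
Required activator UlmS is absent, so *irpL* is not transcribed.
So IrpL is not produced.
Required activator PurB is absent, so *jalA* is not transcribed.
→ *jalA* is OFF.
Xylulose is absent, so PurK is active.
Quinate is present, so CilX is inactive.
With repressor PurK bound, *vorT* is not transcribed.
→ *vorT* is OFF.
0 of the 5 genes are transcribed.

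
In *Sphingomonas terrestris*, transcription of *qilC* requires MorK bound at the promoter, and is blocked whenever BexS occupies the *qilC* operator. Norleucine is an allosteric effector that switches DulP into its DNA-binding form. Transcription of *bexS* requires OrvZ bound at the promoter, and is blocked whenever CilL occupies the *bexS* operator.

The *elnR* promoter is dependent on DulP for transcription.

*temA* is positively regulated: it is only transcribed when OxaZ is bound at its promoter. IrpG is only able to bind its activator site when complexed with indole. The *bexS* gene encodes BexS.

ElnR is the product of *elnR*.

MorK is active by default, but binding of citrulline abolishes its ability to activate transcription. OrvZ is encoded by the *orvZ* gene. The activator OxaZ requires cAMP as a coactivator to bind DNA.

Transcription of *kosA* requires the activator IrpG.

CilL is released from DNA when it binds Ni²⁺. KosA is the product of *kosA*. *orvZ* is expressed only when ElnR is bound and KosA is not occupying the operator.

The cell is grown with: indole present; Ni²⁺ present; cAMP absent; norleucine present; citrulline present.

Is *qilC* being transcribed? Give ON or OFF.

OFF

Norleucine is present, so DulP is active.
No repressor is bound and DulP is active, so *elnR* is transcribed.
So ElnR is produced and active.
Indole is present, so IrpG is active.
No repressor is bound and IrpG is active, so *kosA* is transcribed.
So KosA is produced and active.
With repressor KosA bound, *orvZ* is not transcribed.
So OrvZ is not produced.
Ni²⁺ is present, so CilL is inactive.
Required activator OrvZ is absent, so *bexS* is not transcribed.
So BexS is not produced.
Citrulline is present, so MorK is inactive.
Required activator MorK is absent, so *qilC* is not transcribed.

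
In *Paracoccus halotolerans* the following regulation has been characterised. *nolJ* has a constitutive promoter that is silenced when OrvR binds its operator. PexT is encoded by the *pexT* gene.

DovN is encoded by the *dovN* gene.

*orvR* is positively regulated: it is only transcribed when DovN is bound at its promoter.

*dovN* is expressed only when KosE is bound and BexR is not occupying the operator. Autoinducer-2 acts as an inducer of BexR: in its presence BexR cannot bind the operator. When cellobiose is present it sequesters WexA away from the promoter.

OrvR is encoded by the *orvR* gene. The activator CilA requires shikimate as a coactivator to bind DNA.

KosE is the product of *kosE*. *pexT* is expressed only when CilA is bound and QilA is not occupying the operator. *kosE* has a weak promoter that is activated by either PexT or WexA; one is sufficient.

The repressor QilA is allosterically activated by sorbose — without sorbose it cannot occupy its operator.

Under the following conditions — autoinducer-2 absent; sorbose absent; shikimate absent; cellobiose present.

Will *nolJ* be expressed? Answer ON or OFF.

Shikimate is absent, so CilA is inactive.
Sorbose is absent, so QilA is inactive.
Required activator CilA is absent, so *pexT* is not transcribed.
So PexT is not produced.
Cellobiose is present, so WexA is inactive.
No activator is available at the *kosE* promoter, so *kosE* is not transcribed.
So KosE is not produced.
Autoinducer-2 is absent, so BexR is active.
With repressor BexR bound, *dovN* is not transcribed.
So DovN is not produced.
Required activator DovN is absent, so *orvR* is not transcribed.
So OrvR is not produced.
With no repressor bound, *nolJ* is transcribed.

ON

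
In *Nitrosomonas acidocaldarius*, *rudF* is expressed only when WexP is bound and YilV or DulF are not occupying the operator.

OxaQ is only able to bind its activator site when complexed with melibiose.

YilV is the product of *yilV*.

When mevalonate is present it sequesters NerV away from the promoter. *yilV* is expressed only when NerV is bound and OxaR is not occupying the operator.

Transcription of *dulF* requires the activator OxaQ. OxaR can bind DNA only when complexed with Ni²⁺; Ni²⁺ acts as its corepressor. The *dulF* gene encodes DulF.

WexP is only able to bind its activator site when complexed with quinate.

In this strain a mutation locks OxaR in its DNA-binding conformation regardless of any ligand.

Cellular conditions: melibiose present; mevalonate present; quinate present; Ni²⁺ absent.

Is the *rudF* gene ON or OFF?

Mevalonate is present, so NerV is inactive.
OxaR is constitutively active in this strain.
With repressor OxaR bound, *yilV* is not transcribed.
So YilV is not produced.
Quinate is present, so WexP is active.
Melibiose is present, so OxaQ is active.
No repressor is bound and OxaQ is active, so *dulF* is transcribed.
So DulF is produced and active.
With repressor DulF bound, *rudF* is not transcribed.

OFF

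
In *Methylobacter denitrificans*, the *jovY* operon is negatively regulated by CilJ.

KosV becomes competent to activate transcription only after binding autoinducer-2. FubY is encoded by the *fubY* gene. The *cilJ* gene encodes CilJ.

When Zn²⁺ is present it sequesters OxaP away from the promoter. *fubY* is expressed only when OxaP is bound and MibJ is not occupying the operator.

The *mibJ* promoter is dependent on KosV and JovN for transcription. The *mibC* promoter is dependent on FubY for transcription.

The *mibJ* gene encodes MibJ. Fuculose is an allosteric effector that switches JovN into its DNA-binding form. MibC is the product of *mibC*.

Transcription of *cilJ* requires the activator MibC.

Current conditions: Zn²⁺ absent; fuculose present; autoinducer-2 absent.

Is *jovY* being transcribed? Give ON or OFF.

Autoinducer-2 is absent, so KosV is inactive.
Fuculose is present, so JovN is active.
Required activator KosV is absent, so *mibJ* is not transcribed.
So MibJ is not produced.
Zn²⁺ is absent, so OxaP is active.
No repressor is bound and OxaP is active, so *fubY* is transcribed.
So FubY is produced and active.
No repressor is bound and FubY is active, so *mibC* is transcribed.
So MibC is produced and active.
No repressor is bound and MibC is active, so *cilJ* is transcribed.
So CilJ is produced and active.
With repressor CilJ bound, *jovY* is not transcribed.

OFF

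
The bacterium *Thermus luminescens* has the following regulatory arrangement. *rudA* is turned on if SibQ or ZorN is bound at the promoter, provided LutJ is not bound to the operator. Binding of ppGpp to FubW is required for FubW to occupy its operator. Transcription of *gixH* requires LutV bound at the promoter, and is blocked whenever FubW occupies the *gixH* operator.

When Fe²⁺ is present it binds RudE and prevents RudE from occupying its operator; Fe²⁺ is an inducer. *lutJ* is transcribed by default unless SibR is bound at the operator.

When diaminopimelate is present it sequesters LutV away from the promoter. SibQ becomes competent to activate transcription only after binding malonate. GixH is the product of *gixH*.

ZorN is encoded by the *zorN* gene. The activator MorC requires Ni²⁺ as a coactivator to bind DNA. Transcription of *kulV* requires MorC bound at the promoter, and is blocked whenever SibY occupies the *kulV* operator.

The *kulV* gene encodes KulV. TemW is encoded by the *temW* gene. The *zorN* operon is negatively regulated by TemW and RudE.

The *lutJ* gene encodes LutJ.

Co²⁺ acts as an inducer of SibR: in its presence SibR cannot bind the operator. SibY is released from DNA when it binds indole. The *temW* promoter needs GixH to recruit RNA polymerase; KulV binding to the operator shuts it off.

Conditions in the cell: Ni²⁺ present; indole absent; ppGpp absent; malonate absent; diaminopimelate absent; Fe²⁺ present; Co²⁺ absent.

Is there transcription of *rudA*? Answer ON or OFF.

OFF

Co²⁺ is absent, so SibR is active.
With repressor SibR bound, *lutJ* is not transcribed.
So LutJ is not produced.
Malonate is absent, so SibQ is inactive.
ppGpp is absent, so FubW is inactive.
Diaminopimelate is absent, so LutV is active.
No repressor is bound and LutV is active, so *gixH* is transcribed.
So GixH is produced and active.
Indole is absent, so SibY is active.
Ni²⁺ is present, so MorC is active.
With repressor SibY bound, *kulV* is not transcribed.
So KulV is not produced.
No repressor is bound and GixH is active, so *temW* is transcribed.
So TemW is produced and active.
Fe²⁺ is present, so RudE is inactive.
With repressor TemW bound, *zorN* is not transcribed.
So ZorN is not produced.
No activator is available at the *rudA* promoter, so *rudA* is not transcribed.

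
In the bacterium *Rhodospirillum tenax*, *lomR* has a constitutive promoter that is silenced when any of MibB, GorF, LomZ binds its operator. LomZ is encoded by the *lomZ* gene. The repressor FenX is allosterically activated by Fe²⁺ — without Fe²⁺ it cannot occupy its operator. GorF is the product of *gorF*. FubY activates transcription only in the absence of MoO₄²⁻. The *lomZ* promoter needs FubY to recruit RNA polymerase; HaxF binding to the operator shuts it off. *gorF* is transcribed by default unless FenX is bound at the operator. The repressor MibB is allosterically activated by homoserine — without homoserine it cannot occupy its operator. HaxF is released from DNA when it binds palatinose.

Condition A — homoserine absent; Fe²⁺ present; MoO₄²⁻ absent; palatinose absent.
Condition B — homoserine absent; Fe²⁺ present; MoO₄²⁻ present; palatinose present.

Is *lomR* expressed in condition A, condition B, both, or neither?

both

Condition A:
Homoserine is absent, so MibB is inactive.
Fe²⁺ is present, so FenX is active.
With repressor FenX bound, *gorF* is not transcribed.
So GorF is not produced.
MoO₄²⁻ is absent, so FubY is active.
Palatinose is absent, so HaxF is active.
With repressor HaxF bound, *lomZ* is not transcribed.
So LomZ is not produced.
With no repressor bound, *lomR* is transcribed.
→ *lomR* is ON in A.
Condition B:
Homoserine is absent, so MibB is inactive.
Fe²⁺ is present, so FenX is active.
With repressor FenX bound, *gorF* is not transcribed.
So GorF is not produced.
MoO₄²⁻ is present, so FubY is inactive.
Palatinose is present, so HaxF is inactive.
Required activator FubY is absent, so *lomZ* is not transcribed.
So LomZ is not produced.
With no repressor bound, *lomR* is transcribed.
→ *lomR* is ON in B.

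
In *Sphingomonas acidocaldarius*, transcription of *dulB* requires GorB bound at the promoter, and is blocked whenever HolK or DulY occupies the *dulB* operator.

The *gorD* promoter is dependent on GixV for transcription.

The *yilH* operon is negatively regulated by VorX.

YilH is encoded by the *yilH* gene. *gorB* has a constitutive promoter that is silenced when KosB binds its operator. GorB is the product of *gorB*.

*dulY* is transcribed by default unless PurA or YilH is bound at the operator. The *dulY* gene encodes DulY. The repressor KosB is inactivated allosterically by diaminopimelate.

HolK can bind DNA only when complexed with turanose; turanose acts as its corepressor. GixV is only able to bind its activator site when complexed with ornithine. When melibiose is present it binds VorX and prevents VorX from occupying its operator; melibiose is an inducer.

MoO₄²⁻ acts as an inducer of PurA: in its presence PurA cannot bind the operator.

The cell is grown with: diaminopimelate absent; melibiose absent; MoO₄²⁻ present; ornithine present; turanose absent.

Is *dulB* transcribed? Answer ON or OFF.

OFF

Turanose is absent, so HolK is inactive.
MoO₄²⁻ is present, so PurA is inactive.
Melibiose is absent, so VorX is active.
With repressor VorX bound, *yilH* is not transcribed.
So YilH is not produced.
With no repressor bound, *dulY* is transcribed.
So DulY is produced and active.
Diaminopimelate is absent, so KosB is active.
With repressor KosB bound, *gorB* is not transcribed.
So GorB is not produced.
With repressor DulY bound, *dulB* is not transcribed.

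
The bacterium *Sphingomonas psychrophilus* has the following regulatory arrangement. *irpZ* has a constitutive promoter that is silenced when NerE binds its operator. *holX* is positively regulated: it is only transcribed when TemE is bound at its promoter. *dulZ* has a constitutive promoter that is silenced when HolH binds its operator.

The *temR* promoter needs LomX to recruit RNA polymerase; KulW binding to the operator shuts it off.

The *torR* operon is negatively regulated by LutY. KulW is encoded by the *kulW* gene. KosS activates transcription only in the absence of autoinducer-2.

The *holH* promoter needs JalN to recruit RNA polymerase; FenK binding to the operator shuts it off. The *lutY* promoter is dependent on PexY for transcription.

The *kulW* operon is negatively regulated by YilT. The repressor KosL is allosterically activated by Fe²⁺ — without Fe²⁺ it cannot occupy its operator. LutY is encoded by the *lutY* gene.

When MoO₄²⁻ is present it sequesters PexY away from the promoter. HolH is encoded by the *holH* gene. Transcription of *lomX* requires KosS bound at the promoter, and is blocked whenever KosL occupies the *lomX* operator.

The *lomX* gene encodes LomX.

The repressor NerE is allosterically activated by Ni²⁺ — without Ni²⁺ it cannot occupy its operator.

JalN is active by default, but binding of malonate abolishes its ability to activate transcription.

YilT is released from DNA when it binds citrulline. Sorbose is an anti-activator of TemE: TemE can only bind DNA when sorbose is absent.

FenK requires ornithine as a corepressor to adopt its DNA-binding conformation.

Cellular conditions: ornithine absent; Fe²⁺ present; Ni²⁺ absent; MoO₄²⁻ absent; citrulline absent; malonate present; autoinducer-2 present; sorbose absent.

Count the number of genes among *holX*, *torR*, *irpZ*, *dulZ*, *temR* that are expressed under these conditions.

3

Sorbose is absent, so TemE is active.
No repressor is bound and TemE is active, so *holX* is transcribed.
→ *holX* is ON.
MoO₄²⁻ is absent, so PexY is active.
No repressor is bound and PexY is active, so *lutY* is transcribed.
So LutY is produced and active.
With repressor LutY bound, *torR* is not transcribed.
→ *torR* is OFF.
Ni²⁺ is absent, so NerE is inactive.
With no repressor bound, *irpZ* is transcribed.
→ *irpZ* is ON.
Ornithine is absent, so FenK is inactive.
Malonate is present, so JalN is inactive.
Required activator JalN is absent, so *holH* is not transcribed.
So HolH is not produced.
With no repressor bound, *dulZ* is transcribed.
→ *dulZ* is ON.
Autoinducer-2 is present, so KosS is inactive.
Fe²⁺ is present, so KosL is active.
With repressor KosL bound, *lomX* is not transcribed.
So LomX is not produced.
Citrulline is absent, so YilT is active.
With repressor YilT bound, *kulW* is not transcribed.
So KulW is not produced.
Required activator LomX is absent, so *temR* is not transcribed.
→ *temR* is OFF.
3 of the 5 genes are transcribed.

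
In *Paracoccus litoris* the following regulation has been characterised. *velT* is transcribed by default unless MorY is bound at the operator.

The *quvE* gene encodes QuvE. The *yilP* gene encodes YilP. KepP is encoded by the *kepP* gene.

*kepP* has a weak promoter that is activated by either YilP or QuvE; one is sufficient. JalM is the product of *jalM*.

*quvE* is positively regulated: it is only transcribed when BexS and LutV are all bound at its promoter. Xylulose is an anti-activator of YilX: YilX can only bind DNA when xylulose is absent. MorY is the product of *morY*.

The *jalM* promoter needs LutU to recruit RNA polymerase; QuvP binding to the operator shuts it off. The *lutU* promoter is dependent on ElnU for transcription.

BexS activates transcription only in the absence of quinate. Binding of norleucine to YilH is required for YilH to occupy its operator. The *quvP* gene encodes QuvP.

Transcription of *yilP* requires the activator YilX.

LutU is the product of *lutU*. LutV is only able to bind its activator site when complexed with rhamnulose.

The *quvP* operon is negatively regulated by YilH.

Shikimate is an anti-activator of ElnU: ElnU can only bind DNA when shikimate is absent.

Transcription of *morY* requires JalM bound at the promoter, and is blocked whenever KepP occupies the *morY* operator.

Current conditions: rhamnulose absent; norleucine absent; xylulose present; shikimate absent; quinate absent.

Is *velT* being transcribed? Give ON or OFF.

Shikimate is absent, so ElnU is active.
No repressor is bound and ElnU is active, so *lutU* is transcribed.
So LutU is produced and active.
Norleucine is absent, so YilH is inactive.
With no repressor bound, *quvP* is transcribed.
So QuvP is produced and active.
With repressor QuvP bound, *jalM* is not transcribed.
So JalM is not produced.
Xylulose is present, so YilX is inactive.
Required activator YilX is absent, so *yilP* is not transcribed.
So YilP is not produced.
Quinate is absent, so BexS is active.
Rhamnulose is absent, so LutV is inactive.
Required activator LutV is absent, so *quvE* is not transcribed.
So QuvE is not produced.
No activator is available at the *kepP* promoter, so *kepP* is not transcribed.
So KepP is not produced.
Required activator JalM is absent, so *morY* is not transcribed.
So MorY is not produced.
With no repressor bound, *velT* is transcribed.

ON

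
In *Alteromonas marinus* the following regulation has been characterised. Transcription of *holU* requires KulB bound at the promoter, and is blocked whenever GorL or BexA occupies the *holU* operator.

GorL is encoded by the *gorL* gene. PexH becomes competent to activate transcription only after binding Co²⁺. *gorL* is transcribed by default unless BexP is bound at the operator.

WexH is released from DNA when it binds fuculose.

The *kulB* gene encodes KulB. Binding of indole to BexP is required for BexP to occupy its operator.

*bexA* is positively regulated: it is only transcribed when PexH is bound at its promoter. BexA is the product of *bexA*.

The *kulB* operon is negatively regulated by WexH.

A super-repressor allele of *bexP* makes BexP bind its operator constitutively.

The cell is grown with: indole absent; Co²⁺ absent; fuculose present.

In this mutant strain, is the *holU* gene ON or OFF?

ON

BexP is constitutively active in this strain.
With repressor BexP bound, *gorL* is not transcribed.
So GorL is not produced.
Fuculose is present, so WexH is inactive.
With no repressor bound, *kulB* is transcribed.
So KulB is produced and active.
Co²⁺ is absent, so PexH is inactive.
Required activator PexH is absent, so *bexA* is not transcribed.
So BexA is not produced.
No repressor is bound and KulB is active, so *holU* is transcribed.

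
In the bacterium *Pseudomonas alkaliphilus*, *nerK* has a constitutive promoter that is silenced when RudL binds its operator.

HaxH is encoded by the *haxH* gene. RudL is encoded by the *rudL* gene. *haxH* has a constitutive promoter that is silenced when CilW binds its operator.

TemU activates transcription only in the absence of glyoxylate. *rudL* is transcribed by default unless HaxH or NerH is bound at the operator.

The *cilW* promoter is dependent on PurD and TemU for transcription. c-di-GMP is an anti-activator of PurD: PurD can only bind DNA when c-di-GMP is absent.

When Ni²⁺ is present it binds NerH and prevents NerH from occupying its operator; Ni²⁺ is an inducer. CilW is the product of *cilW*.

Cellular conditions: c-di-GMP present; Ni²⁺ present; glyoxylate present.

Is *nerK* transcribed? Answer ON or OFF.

ON

c-di-GMP is present, so PurD is inactive.
Glyoxylate is present, so TemU is inactive.
Required activator PurD is absent, so *cilW* is not transcribed.
So CilW is not produced.
With no repressor bound, *haxH* is transcribed.
So HaxH is produced and active.
Ni²⁺ is present, so NerH is inactive.
With repressor HaxH bound, *rudL* is not transcribed.
So RudL is not produced.
With no repressor bound, *nerK* is transcribed.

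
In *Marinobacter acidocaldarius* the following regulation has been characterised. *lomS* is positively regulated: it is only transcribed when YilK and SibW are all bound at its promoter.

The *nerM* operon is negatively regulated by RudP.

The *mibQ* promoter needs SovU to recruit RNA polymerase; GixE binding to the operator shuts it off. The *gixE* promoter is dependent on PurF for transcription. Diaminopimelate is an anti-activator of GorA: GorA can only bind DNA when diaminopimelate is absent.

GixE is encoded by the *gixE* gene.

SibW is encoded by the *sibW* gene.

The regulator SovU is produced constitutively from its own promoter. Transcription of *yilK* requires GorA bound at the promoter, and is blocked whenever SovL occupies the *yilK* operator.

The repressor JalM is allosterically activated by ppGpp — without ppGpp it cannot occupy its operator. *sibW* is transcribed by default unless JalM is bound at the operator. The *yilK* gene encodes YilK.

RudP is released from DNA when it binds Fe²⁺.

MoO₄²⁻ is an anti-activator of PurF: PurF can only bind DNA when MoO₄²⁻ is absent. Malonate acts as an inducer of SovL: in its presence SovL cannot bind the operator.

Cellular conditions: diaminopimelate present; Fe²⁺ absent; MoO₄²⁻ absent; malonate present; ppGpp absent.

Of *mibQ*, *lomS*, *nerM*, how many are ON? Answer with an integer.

0

MoO₄²⁻ is absent, so PurF is active.
No repressor is bound and PurF is active, so *gixE* is transcribed.
So GixE is produced and active.
SovU is produced constitutively and is active.
With repressor GixE bound, *mibQ* is not transcribed.
→ *mibQ* is OFF.
Diaminopimelate is present, so GorA is inactive.
Malonate is present, so SovL is inactive.
Required activator GorA is absent, so *yilK* is not transcribed.
So YilK is not produced.
ppGpp is absent, so JalM is inactive.
With no repressor bound, *sibW* is transcribed.
So SibW is produced and active.
Required activator YilK is absent, so *lomS* is not transcribed.
→ *lomS* is OFF.
Fe²⁺ is absent, so RudP is active.
With repressor RudP bound, *nerM* is not transcribed.
→ *nerM* is OFF.
0 of the 3 genes are transcribed.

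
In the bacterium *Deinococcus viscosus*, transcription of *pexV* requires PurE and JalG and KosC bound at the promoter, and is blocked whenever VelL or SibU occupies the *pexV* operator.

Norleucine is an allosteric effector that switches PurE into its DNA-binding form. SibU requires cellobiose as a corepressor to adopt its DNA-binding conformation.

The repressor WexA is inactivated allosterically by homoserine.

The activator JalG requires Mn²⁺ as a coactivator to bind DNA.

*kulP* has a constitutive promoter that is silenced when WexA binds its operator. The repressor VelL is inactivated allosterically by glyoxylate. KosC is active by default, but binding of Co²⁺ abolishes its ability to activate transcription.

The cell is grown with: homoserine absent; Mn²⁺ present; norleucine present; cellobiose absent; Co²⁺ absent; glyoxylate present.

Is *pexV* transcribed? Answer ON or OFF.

ON

Norleucine is present, so PurE is active.
Glyoxylate is present, so VelL is inactive.
Mn²⁺ is present, so JalG is active.
Cellobiose is absent, so SibU is inactive.
Co²⁺ is absent, so KosC is active.
No repressor is bound and PurE and JalG and KosC are active, so *pexV* is transcribed.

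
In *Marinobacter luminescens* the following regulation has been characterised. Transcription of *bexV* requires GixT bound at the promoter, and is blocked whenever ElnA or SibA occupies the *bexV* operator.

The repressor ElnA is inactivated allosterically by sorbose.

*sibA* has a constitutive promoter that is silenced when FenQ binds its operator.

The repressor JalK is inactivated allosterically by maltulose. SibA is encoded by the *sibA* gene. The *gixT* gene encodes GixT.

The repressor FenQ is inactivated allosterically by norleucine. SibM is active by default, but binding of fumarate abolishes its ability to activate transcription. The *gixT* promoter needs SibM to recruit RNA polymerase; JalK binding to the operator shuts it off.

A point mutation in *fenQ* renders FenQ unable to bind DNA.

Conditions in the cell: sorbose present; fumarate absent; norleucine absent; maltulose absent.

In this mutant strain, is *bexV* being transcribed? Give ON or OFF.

Maltulose is absent, so JalK is active.
Fumarate is absent, so SibM is active.
With repressor JalK bound, *gixT* is not transcribed.
So GixT is not produced.
Sorbose is present, so ElnA is inactive.
FenQ is non-functional in this strain, so it has no effect.
With no repressor bound, *sibA* is transcribed.
So SibA is produced and active.
With repressor SibA bound, *bexV* is not transcribed.

OFF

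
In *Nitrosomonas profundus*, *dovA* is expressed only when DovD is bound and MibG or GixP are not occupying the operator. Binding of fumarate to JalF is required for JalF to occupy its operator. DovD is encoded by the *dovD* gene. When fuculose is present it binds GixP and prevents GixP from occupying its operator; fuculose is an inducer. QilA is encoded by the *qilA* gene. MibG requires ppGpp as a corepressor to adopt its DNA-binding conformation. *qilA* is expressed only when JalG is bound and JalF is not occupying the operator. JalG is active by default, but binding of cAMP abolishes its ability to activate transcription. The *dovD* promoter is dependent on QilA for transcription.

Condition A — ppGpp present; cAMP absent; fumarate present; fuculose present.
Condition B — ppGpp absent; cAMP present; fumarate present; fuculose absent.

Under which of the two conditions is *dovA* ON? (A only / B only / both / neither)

neither

Condition A:
ppGpp is present, so MibG is active.
cAMP is absent, so JalG is active.
Fumarate is present, so JalF is active.
With repressor JalF bound, *qilA* is not transcribed.
So QilA is not produced.
Required activator QilA is absent, so *dovD* is not transcribed.
So DovD is not produced.
Fuculose is present, so GixP is inactive.
With repressor MibG bound, *dovA* is not transcribed.
→ *dovA* is OFF in A.
Condition B:
ppGpp is absent, so MibG is inactive.
cAMP is present, so JalG is inactive.
Fumarate is present, so JalF is active.
With repressor JalF bound, *qilA* is not transcribed.
So QilA is not produced.
Required activator QilA is absent, so *dovD* is not transcribed.
So DovD is not produced.
Fuculose is absent, so GixP is active.
With repressor GixP bound, *dovA* is not transcribed.
→ *dovA* is OFF in B.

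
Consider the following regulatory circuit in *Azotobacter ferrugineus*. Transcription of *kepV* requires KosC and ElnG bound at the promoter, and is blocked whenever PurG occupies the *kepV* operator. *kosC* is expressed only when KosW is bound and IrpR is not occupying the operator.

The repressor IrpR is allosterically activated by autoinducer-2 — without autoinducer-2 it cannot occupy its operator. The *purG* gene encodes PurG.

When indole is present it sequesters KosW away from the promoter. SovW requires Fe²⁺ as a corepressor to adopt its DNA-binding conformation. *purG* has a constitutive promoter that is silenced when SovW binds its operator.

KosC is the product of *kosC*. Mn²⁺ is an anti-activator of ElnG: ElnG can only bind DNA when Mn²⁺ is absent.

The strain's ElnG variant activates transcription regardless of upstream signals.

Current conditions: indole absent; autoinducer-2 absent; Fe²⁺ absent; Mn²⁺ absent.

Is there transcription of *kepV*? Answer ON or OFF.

OFF

Autoinducer-2 is absent, so IrpR is inactive.
Indole is absent, so KosW is active.
No repressor is bound and KosW is active, so *kosC* is transcribed.
So KosC is produced and active.
ElnG is constitutively active in this strain.
Fe²⁺ is absent, so SovW is inactive.
With no repressor bound, *purG* is transcribed.
So PurG is produced and active.
With repressor PurG bound, *kepV* is not transcribed.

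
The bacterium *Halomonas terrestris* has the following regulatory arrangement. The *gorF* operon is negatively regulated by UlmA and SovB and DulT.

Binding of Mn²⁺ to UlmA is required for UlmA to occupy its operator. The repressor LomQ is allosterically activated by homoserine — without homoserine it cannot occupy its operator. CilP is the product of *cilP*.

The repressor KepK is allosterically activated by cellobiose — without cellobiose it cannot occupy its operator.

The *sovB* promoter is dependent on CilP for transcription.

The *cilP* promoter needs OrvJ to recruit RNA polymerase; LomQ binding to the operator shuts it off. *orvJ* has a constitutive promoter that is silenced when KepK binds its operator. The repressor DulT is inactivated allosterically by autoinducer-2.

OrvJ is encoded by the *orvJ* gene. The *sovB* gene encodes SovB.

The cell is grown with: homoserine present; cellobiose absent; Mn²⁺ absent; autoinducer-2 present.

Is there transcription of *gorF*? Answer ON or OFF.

Mn²⁺ is absent, so UlmA is inactive.
Homoserine is present, so LomQ is active.
Cellobiose is absent, so KepK is inactive.
With no repressor bound, *orvJ* is transcribed.
So OrvJ is produced and active.
With repressor LomQ bound, *cilP* is not transcribed.
So CilP is not produced.
Required activator CilP is absent, so *sovB* is not transcribed.
So SovB is not produced.
Autoinducer-2 is present, so DulT is inactive.
With no repressor bound, *gorF* is transcribed.

ON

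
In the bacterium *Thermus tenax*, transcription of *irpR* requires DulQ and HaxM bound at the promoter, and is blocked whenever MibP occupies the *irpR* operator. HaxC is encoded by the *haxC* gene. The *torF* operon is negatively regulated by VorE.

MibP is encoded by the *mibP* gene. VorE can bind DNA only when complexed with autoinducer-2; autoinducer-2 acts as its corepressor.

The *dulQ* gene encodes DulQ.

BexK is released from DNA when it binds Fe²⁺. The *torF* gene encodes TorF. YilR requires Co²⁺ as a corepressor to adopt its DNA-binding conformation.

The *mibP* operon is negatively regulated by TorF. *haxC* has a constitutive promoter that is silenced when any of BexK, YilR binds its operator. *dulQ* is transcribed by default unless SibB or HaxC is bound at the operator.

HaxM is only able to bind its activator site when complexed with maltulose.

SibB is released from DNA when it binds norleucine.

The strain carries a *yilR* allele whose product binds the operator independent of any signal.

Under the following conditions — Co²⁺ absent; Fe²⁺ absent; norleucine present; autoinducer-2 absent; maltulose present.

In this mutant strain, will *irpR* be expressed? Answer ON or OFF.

Norleucine is present, so SibB is inactive.
Fe²⁺ is absent, so BexK is active.
YilR is constitutively active in this strain.
With repressor BexK bound, *haxC* is not transcribed.
So HaxC is not produced.
With no repressor bound, *dulQ* is transcribed.
So DulQ is produced and active.
Autoinducer-2 is absent, so VorE is inactive.
With no repressor bound, *torF* is transcribed.
So TorF is produced and active.
With repressor TorF bound, *mibP* is not transcribed.
So MibP is not produced.
Maltulose is present, so HaxM is active.
No repressor is bound and DulQ and HaxM are active, so *irpR* is transcribed.

ON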